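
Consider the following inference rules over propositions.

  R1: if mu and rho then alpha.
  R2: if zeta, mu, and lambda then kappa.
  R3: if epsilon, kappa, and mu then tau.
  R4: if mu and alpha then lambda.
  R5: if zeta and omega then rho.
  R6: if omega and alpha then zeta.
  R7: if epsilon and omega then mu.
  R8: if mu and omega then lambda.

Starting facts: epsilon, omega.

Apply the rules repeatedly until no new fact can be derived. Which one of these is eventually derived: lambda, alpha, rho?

lambda

From epsilon and omega, R7 gives mu.
From mu and omega, R8 gives lambda.
rho would need zeta and omega (R5), but zeta is never established. alpha would need mu and rho (R1), but rho is never established.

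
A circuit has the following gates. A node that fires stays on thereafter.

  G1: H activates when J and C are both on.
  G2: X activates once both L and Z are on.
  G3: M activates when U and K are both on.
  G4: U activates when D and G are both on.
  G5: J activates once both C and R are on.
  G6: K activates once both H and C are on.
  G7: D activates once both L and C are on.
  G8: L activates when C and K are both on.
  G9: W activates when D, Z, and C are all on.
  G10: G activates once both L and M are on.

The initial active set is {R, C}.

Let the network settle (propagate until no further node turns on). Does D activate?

Yes

C and R are on, so J activates (G5).
G1: J and C on → H on.
G6: H and C on → K on.
C and K are on, so L activates (G8).
G7: L and C on → D on.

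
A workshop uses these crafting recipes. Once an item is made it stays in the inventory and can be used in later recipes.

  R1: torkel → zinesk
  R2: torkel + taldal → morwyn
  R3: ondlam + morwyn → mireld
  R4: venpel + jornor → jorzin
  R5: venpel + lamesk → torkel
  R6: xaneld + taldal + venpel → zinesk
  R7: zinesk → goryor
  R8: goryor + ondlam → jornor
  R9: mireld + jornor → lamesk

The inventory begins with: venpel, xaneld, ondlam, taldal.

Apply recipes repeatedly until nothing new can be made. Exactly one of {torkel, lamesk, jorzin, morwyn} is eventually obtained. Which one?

xaneld + taldal + venpel → zinesk (R6).
zinesk → goryor (R7).
goryor + ondlam → jornor (R8).
venpel + jornor → jorzin (R4).
lamesk would need mireld and jornor (R9), but mireld is never obtained. morwyn would need torkel and taldal (R2), but torkel is never obtained. torkel would need venpel and lamesk (R5), but lamesk is never obtained.

jorzin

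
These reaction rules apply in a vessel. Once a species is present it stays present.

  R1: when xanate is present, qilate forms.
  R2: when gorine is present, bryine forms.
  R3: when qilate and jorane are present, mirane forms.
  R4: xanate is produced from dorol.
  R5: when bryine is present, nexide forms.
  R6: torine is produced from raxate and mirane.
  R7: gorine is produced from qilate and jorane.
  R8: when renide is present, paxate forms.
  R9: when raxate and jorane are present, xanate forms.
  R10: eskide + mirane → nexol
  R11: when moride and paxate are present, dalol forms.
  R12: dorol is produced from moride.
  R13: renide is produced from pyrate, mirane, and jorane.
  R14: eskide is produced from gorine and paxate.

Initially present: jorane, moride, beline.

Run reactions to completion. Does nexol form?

No

nexol would need eskide and mirane (R10), but eskide never forms.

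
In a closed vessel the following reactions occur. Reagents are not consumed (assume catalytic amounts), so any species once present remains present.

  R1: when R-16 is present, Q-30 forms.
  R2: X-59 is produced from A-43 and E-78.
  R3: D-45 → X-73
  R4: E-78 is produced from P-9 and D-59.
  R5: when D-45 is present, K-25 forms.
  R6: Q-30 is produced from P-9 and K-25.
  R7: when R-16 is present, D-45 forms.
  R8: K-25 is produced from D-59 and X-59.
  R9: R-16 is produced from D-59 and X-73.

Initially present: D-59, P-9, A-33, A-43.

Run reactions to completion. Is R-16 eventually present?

R-16 would need D-59 and X-73 (R9), but X-73 never forms.

No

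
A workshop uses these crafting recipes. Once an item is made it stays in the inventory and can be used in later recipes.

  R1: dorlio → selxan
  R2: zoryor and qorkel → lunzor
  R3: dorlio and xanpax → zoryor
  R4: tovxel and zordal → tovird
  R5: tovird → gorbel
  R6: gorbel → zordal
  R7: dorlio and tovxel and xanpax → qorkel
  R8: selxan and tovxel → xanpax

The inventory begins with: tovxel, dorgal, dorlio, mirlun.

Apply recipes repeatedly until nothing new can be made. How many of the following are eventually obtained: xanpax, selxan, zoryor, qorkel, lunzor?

5

dorlio → selxan (R1).
selxan and tovxel → xanpax (R8).
Using R3, dorlio and xanpax make zoryor.
dorlio and tovxel and xanpax → qorkel (R7).
Using R2, zoryor and qorkel make lunzor.
xanpax: reached.
selxan: reached.
zoryor: reached.
qorkel: reached.
lunzor: reached.
All 5 are reached.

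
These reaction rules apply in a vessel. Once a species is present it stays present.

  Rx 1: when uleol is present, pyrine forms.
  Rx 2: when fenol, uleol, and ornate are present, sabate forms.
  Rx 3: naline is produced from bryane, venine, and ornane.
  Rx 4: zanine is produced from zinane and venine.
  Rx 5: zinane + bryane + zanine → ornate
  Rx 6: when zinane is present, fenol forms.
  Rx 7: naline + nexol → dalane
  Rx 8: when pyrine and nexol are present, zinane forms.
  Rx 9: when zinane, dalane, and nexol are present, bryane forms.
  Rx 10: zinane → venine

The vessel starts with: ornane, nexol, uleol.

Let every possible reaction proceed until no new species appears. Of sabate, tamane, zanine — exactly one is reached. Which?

zanine

uleol present → pyrine forms (Rx 1).
pyrine and nexol present → zinane forms (Rx 8).
zinane present → venine forms (Rx 10).
zinane and venine present → zanine forms (Rx 4).
No rule produces tamane, and it is not given. sabate would need fenol, uleol, and ornate (Rx 2), but ornate never forms.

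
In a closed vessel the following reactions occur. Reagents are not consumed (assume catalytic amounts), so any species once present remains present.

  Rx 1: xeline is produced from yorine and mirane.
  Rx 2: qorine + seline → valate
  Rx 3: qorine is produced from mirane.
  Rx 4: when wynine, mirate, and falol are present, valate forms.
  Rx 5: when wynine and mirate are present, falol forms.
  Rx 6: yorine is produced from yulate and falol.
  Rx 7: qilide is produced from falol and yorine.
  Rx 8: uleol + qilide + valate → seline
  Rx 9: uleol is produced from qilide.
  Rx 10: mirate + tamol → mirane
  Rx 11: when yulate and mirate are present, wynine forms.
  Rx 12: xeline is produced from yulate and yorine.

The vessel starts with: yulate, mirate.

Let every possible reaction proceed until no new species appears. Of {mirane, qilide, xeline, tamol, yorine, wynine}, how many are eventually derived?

yulate and mirate present → wynine forms (Rx 11).
wynine and mirate present → falol forms (Rx 5).
yulate and falol present → yorine forms (Rx 6).
falol and yorine present → qilide forms (Rx 7).
yulate and yorine present → xeline forms (Rx 12).
mirane would need mirate and tamol (Rx 10), but tamol never forms.
qilide: reached.
xeline: reached.
No rule produces tamol, and it is not given.
yorine: reached.
wynine: reached.
Reached: qilide, xeline, yorine, and wynine — 4 of the 6.

4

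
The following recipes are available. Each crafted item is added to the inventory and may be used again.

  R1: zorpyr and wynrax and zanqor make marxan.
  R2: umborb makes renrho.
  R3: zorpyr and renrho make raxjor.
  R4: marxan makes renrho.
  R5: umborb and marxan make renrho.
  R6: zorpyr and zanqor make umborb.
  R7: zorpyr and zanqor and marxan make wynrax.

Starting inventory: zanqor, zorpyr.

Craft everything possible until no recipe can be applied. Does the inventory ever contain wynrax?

wynrax would need zorpyr, zanqor, and marxan (R7), but marxan is never obtained.

No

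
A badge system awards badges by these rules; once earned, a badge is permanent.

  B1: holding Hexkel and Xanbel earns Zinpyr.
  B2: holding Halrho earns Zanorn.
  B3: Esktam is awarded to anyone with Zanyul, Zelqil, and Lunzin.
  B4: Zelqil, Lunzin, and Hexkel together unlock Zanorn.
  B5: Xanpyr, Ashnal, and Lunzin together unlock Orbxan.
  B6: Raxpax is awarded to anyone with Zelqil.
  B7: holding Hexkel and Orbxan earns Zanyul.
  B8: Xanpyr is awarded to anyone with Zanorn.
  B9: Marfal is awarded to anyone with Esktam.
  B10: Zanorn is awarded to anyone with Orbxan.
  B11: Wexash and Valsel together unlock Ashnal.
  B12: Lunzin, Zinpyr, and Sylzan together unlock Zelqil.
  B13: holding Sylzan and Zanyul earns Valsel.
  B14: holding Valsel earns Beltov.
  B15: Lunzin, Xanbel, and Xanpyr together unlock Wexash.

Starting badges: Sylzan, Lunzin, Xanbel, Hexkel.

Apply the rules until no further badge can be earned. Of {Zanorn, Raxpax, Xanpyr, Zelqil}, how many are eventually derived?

4

With Hexkel and Xanbel, Zinpyr is earned (B1).
With Lunzin, Zinpyr, and Sylzan, Zelqil is earned (B12).
With Zelqil, Lunzin, and Hexkel, Zanorn is earned (B4).
With Zelqil, Raxpax is earned (B6).
With Zanorn, Xanpyr is earned (B8).
Zanorn: reached.
Raxpax: reached.
Xanpyr: reached.
Zelqil: reached.
All 4 are reached.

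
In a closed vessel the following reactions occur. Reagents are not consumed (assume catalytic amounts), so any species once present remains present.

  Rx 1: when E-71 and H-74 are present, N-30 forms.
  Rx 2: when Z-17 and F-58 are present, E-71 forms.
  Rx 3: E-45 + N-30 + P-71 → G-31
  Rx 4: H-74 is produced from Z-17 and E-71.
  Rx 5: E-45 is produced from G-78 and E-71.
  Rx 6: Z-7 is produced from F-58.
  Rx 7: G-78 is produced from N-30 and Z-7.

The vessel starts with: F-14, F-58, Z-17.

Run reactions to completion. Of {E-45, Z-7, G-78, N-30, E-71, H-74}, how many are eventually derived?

Z-17 and F-58 present → E-71 forms (Rx 2).
F-58 present → Z-7 forms (Rx 6).
Z-17 and E-71 present → H-74 forms (Rx 4).
E-71 and H-74 present → N-30 forms (Rx 1).
N-30 and Z-7 present → G-78 forms (Rx 7).
G-78 and E-71 present → E-45 forms (Rx 5).
E-45: reached.
Z-7: reached.
G-78: reached.
N-30: reached.
E-71: reached.
H-74: reached.
All 6 are reached.

6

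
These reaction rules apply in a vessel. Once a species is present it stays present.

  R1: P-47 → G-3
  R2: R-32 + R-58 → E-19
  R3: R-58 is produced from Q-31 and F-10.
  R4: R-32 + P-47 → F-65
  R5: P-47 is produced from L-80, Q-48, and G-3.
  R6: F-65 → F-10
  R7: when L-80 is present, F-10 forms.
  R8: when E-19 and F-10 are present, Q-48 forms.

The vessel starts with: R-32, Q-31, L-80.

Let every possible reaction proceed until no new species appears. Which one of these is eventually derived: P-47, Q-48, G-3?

Q-48

L-80 present → F-10 forms (R7).
Q-31 and F-10 present → R-58 forms (R3).
R-32 and R-58 present → E-19 forms (R2).
E-19 and F-10 present → Q-48 forms (R8).
G-3 would need P-47 (R1), but P-47 never forms. P-47 would need L-80, Q-48, and G-3 (R5), but G-3 never forms.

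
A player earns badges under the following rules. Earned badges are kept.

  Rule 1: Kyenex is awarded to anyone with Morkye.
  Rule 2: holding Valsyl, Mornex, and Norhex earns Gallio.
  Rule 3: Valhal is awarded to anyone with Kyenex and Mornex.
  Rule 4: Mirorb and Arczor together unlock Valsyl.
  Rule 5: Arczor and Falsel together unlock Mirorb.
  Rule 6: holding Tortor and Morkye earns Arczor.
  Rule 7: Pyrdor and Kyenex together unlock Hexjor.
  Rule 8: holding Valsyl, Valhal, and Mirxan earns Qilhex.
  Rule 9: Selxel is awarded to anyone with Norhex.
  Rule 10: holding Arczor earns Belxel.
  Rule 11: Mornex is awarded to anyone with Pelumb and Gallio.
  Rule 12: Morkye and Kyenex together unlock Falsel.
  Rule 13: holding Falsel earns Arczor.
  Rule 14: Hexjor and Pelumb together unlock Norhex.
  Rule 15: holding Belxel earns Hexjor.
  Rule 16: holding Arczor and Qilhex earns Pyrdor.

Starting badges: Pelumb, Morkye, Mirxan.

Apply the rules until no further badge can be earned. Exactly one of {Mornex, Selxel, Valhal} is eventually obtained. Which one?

Selxel

With Morkye, Kyenex is earned (Rule 1).
With Morkye and Kyenex, Falsel is earned (Rule 12).
With Falsel, Arczor is earned (Rule 13).
With Arczor, Belxel is earned (Rule 10).
With Belxel, Hexjor is earned (Rule 15).
With Hexjor and Pelumb, Norhex is earned (Rule 14).
With Norhex, Selxel is earned (Rule 9).
Mornex would need Pelumb and Gallio (Rule 11), but Gallio is never earned. Valhal would need Kyenex and Mornex (Rule 3), but Mornex is never earned.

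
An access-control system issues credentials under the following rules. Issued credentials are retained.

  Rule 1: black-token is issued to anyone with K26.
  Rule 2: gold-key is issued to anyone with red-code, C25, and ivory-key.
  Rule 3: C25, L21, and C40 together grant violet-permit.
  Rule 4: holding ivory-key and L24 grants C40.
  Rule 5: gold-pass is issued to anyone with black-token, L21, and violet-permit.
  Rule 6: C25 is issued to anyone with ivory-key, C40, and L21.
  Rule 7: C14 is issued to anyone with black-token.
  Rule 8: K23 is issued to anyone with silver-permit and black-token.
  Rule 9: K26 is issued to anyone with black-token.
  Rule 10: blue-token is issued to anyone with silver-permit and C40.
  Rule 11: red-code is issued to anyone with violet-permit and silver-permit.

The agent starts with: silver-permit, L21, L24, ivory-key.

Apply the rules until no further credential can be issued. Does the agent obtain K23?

K23 would need silver-permit and black-token (Rule 8), but black-token is never granted.

No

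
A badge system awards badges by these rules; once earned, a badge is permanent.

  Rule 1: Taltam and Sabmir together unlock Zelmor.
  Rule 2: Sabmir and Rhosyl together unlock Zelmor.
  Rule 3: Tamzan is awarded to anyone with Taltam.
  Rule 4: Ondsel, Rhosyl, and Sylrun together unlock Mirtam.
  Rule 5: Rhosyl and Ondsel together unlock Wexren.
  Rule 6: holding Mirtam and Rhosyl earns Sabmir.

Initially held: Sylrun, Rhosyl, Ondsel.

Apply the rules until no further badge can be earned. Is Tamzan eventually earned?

Tamzan would need Taltam (Rule 3), but Taltam is never earned.

No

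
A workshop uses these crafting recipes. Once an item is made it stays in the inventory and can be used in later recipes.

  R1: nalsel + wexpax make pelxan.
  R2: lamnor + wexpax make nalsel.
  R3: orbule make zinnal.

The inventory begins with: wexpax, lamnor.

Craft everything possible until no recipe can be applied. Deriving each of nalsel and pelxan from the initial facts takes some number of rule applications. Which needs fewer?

nalsel: Using R2, lamnor and wexpax make nalsel. [1 rule application]
pelxan: Using R2, lamnor and wexpax make nalsel. Using R1, nalsel and wexpax make pelxan. [2 rule applications]
nalsel needs fewer.

nalsel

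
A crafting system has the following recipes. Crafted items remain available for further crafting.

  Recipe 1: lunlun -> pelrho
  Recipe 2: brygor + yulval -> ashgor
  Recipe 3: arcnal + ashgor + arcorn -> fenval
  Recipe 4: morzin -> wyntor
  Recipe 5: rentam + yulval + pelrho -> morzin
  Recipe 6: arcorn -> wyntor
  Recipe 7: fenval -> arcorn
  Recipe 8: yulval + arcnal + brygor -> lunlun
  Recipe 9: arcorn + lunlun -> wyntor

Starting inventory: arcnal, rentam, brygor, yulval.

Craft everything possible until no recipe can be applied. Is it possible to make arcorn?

No

arcorn would need fenval (Recipe 7), but fenval is never obtained.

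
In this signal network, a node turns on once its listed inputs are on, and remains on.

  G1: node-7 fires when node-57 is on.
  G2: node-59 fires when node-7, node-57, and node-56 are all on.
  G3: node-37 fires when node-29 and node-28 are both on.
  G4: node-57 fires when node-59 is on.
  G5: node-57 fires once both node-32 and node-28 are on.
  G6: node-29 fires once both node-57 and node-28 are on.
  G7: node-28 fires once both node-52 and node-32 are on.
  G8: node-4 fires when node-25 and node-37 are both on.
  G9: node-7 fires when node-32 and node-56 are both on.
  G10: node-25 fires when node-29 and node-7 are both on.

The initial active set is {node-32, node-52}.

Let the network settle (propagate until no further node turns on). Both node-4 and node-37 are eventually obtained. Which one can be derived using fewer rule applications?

node-37

node-37: G7: node-52 and node-32 on → node-28 on. node-32 and node-28 are on, so node-57 fires (G5). G6: node-57 and node-28 on → node-29 on. node-29 and node-28 are on, so node-37 fires (G3). [4 rule applications]
node-4: node-52 and node-32 are on, so node-28 fires (G7). node-32 and node-28 are on, so node-57 fires (G5). G1: node-57 on → node-7 on. node-57 and node-28 are on, so node-29 fires (G6). node-29 and node-7 are on, so node-25 fires (G10). G3: node-29 and node-28 on → node-37 on. G8: node-25 and node-37 on → node-4 on. [7 rule applications]
node-37 needs fewer.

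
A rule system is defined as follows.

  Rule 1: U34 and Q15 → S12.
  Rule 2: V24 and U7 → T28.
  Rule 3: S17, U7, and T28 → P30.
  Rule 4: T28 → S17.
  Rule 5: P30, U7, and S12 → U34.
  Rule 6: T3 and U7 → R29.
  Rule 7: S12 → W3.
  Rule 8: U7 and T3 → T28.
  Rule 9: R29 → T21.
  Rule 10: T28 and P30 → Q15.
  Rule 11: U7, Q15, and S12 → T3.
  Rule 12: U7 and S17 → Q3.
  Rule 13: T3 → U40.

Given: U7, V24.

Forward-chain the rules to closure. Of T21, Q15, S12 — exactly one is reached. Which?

Q15

V24 and U7 hold, so T28 follows (Rule 2).
T28 holds, so S17 follows (Rule 4).
S17, U7, and T28 hold, so P30 follows (Rule 3).
From T28 and P30, Rule 10 gives Q15.
S12 would need U34 and Q15 (Rule 1), but U34 is never established. T21 would need R29 (Rule 9), but R29 is never established.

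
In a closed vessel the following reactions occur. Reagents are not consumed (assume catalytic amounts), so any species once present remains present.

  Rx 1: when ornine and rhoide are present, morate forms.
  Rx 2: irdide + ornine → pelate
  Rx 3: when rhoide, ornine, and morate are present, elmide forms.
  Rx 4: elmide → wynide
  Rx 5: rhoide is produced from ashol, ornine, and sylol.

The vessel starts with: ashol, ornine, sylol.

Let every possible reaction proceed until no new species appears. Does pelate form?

pelate would need irdide and ornine (Rx 2), but irdide never forms.

No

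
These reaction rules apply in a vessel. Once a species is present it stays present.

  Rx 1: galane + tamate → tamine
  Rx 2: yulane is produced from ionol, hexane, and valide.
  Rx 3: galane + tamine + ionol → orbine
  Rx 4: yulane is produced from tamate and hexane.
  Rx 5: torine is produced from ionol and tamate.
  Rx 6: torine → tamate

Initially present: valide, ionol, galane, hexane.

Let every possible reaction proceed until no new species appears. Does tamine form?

tamine would need galane and tamate (Rx 1), but tamate never forms.

No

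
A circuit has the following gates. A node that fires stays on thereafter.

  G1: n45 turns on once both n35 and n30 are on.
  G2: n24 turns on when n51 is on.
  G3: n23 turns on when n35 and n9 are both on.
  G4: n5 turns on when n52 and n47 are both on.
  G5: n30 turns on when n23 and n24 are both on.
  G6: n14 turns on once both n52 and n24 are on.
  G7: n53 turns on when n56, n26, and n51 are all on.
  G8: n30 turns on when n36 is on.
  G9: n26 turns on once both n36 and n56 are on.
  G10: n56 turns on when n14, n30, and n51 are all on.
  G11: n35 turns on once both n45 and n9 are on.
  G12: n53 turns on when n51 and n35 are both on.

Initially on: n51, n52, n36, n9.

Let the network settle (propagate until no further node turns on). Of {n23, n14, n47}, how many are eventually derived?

G2: n51 on → n24 on.
G6: n52 and n24 on → n14 on.
n23 would need n35 and n9 (G3), but n35 never turns on.
n14: reached.
No rule produces n47, and it is not given.
Reached: n14 — 1 of the 3.

1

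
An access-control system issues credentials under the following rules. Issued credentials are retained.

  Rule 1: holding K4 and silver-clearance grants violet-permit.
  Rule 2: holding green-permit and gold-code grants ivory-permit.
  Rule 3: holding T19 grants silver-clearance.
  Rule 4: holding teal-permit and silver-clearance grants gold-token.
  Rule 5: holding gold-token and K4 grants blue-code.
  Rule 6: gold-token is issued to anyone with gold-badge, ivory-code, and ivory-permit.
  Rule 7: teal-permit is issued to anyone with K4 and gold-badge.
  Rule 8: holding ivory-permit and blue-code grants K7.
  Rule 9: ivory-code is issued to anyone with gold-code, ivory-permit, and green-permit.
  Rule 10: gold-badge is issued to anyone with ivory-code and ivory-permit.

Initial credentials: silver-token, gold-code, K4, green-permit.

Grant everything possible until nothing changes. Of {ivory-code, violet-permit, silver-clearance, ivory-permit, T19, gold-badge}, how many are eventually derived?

3

Holding green-permit and gold-code grants ivory-permit (Rule 2).
Holding gold-code, ivory-permit, and green-permit grants ivory-code (Rule 9).
Holding ivory-code and ivory-permit grants gold-badge (Rule 10).
ivory-code: reached.
violet-permit would need K4 and silver-clearance (Rule 1), but silver-clearance is never granted.
silver-clearance would need T19 (Rule 3), but T19 is never granted.
ivory-permit: reached.
No rule produces T19, and it is not given.
gold-badge: reached.
Reached: ivory-code, ivory-permit, and gold-badge — 3 of the 6.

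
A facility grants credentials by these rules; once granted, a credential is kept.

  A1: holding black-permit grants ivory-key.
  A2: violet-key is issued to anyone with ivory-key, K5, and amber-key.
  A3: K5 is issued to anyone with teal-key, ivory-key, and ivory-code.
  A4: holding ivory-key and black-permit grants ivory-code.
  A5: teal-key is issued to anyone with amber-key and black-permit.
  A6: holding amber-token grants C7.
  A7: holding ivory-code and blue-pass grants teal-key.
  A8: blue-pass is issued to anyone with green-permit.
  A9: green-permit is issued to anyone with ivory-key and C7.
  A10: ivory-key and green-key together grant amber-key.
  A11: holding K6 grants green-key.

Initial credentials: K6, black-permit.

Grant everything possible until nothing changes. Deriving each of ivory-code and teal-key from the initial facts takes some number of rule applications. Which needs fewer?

ivory-code: Holding black-permit grants ivory-key (A1). Holding ivory-key and black-permit grants ivory-code (A4). [2 rule applications]
teal-key: Holding K6 grants green-key (A11). Holding black-permit grants ivory-key (A1). Holding ivory-key and green-key grants amber-key (A10). Holding amber-key and black-permit grants teal-key (A5). [4 rule applications]
ivory-code needs fewer.

ivory-code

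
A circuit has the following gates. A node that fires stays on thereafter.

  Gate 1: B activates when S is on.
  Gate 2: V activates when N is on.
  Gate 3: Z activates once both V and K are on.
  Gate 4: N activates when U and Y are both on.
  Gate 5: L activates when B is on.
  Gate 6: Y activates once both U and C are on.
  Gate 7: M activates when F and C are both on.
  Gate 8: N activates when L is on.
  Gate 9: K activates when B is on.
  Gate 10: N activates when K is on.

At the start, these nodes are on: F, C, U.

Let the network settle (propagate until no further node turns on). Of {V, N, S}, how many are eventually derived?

Gate 6: U and C on → Y on.
Gate 4: U and Y on → N on.
N is on, so V activates (Gate 2).
V: reached.
N: reached.
No rule produces S, and it is not given.
Reached: V and N — 2 of the 3.

2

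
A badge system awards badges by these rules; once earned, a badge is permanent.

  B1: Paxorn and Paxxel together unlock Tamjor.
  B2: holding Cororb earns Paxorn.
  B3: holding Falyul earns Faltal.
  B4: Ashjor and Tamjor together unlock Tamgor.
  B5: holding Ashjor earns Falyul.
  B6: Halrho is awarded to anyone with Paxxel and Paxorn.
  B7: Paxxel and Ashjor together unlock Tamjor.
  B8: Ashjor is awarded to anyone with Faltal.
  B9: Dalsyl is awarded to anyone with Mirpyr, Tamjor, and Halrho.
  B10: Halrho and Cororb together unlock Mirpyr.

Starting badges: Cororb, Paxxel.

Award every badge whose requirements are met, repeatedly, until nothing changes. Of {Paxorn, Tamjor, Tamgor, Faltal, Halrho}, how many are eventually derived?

With Cororb, Paxorn is earned (B2).
With Paxxel and Paxorn, Halrho is earned (B6).
With Paxorn and Paxxel, Tamjor is earned (B1).
Paxorn: reached.
Tamjor: reached.
Tamgor would need Ashjor and Tamjor (B4), but Ashjor is never earned.
Faltal would need Falyul (B3), but Falyul is never earned.
Halrho: reached.
Reached: Paxorn, Tamjor, and Halrho — 3 of the 5.

3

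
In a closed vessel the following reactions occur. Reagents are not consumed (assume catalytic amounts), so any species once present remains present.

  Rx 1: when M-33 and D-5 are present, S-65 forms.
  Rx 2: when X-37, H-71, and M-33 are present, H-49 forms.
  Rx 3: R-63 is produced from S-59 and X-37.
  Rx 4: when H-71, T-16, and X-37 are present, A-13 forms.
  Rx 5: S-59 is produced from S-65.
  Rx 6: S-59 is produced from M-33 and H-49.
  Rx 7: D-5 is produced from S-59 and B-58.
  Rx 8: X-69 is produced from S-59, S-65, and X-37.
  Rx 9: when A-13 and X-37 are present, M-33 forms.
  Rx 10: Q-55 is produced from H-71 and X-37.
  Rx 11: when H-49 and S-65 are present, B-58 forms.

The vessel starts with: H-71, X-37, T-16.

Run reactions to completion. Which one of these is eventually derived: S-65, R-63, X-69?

H-71, T-16, and X-37 present → A-13 forms (Rx 4).
A-13 and X-37 present → M-33 forms (Rx 9).
X-37, H-71, and M-33 present → H-49 forms (Rx 2).
M-33 and H-49 present → S-59 forms (Rx 6).
S-59 and X-37 present → R-63 forms (Rx 3).
S-65 would need M-33 and D-5 (Rx 1), but D-5 never forms. X-69 would need S-59, S-65, and X-37 (Rx 8), but S-65 never forms.

R-63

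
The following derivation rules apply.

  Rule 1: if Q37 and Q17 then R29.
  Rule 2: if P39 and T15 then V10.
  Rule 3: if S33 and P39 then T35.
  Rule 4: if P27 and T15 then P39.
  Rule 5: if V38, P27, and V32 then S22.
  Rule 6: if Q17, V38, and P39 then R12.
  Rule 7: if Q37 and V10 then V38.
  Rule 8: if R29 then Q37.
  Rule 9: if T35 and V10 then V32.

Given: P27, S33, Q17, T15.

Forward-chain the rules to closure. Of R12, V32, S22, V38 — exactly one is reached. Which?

V32

From P27 and T15, Rule 4 gives P39.
S33 and P39 hold, so T35 follows (Rule 3).
P39 and T15 hold, so V10 follows (Rule 2).
T35 and V10 hold, so V32 follows (Rule 9).
R12 would need Q17, V38, and P39 (Rule 6), but V38 is never established. V38 would need Q37 and V10 (Rule 7), but Q37 is never established. S22 would need V38, P27, and V32 (Rule 5), but V38 is never established.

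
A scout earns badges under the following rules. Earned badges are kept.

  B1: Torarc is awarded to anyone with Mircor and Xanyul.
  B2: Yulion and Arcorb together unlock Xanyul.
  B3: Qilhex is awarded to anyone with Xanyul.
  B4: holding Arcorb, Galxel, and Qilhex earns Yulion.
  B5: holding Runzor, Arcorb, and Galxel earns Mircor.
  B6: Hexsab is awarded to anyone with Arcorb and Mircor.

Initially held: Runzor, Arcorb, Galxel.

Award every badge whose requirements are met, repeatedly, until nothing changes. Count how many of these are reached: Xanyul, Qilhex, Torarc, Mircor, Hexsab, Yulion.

2

With Runzor, Arcorb, and Galxel, Mircor is earned (B5).
With Arcorb and Mircor, Hexsab is earned (B6).
Xanyul would need Yulion and Arcorb (B2), but Yulion is never earned.
Qilhex would need Xanyul (B3), but Xanyul is never earned.
Torarc would need Mircor and Xanyul (B1), but Xanyul is never earned.
Mircor: reached.
Hexsab: reached.
Yulion would need Arcorb, Galxel, and Qilhex (B4), but Qilhex is never earned.
Reached: Mircor and Hexsab — 2 of the 6.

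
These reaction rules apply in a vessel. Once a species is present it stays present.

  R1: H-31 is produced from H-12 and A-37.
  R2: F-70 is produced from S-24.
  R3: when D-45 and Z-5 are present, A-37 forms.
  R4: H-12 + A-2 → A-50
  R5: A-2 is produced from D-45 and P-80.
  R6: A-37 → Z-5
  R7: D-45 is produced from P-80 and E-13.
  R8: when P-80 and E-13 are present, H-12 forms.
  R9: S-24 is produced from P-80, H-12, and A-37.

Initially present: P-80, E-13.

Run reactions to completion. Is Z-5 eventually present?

Z-5 would need A-37 (R6), but A-37 never forms.

No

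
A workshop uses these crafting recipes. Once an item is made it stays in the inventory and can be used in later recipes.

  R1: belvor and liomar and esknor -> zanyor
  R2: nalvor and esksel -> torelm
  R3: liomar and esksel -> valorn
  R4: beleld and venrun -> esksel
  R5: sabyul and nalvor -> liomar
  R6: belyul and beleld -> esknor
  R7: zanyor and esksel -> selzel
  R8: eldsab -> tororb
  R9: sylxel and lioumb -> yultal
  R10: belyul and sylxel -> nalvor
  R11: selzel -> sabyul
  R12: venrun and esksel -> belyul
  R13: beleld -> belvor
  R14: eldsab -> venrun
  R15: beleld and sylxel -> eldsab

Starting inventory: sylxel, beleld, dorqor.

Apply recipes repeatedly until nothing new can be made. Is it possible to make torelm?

Yes

Using R15, beleld and sylxel make eldsab.
Using R14, eldsab makes venrun.
beleld and venrun -> esksel (R4).
Using R12, venrun and esksel make belyul.
belyul and sylxel -> nalvor (R10).
nalvor and esksel -> torelm (R2).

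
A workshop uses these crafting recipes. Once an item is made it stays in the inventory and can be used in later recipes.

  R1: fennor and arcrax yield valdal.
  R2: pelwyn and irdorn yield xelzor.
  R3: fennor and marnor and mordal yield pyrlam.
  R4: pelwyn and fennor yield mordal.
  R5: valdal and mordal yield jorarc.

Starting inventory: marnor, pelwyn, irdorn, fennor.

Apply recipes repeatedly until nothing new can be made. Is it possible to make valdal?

valdal would need fennor and arcrax (R1), but arcrax is never obtained.

No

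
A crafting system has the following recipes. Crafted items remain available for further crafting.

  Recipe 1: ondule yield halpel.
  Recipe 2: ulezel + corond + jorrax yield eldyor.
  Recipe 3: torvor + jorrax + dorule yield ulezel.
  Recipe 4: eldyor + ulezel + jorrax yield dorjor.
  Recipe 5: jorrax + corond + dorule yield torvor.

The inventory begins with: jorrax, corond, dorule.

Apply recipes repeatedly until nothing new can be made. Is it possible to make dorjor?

Yes

jorrax + corond + dorule → torvor (Recipe 5).
torvor + jorrax + dorule → ulezel (Recipe 3).
ulezel + corond + jorrax → eldyor (Recipe 2).
Using Recipe 4, eldyor, ulezel, and jorrax make dorjor.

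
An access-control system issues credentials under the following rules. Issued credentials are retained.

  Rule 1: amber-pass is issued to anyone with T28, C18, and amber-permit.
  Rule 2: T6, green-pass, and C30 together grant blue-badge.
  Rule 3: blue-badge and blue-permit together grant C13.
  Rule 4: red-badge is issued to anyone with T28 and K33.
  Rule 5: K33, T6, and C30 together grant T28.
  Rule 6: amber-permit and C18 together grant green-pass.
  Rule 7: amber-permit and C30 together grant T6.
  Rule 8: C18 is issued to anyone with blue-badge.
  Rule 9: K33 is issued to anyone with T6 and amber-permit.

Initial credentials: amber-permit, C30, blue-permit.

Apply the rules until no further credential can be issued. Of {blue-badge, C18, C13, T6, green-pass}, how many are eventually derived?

Holding amber-permit and C30 grants T6 (Rule 7).
blue-badge would need T6, green-pass, and C30 (Rule 2), but green-pass is never granted.
C18 would need blue-badge (Rule 8), but blue-badge is never granted.
C13 would need blue-badge and blue-permit (Rule 3), but blue-badge is never granted.
T6: reached.
green-pass would need amber-permit and C18 (Rule 6), but C18 is never granted.
Reached: T6 — 1 of the 5.

1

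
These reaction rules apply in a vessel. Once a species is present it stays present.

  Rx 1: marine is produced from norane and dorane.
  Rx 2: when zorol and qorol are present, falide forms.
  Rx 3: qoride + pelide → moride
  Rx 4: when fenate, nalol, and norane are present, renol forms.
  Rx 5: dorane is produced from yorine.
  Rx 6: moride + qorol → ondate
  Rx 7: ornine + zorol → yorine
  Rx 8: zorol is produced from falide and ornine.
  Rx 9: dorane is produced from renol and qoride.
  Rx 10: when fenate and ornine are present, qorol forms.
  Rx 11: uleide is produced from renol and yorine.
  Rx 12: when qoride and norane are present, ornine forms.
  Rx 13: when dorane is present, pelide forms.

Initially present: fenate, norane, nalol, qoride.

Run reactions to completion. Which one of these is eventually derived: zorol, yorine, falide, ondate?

ondate

qoride and norane present → ornine forms (Rx 12).
fenate, nalol, and norane present → renol forms (Rx 4).
renol and qoride present → dorane forms (Rx 9).
fenate and ornine present → qorol forms (Rx 10).
dorane present → pelide forms (Rx 13).
qoride and pelide present → moride forms (Rx 3).
moride and qorol present → ondate forms (Rx 6).
falide would need zorol and qorol (Rx 2), but zorol never forms. zorol would need falide and ornine (Rx 8), but falide never forms. yorine would need ornine and zorol (Rx 7), but zorol never forms.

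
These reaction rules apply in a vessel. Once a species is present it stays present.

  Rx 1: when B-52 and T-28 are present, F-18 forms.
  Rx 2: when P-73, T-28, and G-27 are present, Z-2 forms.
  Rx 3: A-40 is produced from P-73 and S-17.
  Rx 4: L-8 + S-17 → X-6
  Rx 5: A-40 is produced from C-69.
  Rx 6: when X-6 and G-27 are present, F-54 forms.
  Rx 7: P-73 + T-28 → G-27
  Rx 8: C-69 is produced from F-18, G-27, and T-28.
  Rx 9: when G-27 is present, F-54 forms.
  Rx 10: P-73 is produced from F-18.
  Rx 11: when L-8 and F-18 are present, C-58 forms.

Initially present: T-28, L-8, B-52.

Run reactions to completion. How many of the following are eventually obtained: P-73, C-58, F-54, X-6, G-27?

B-52 and T-28 present → F-18 forms (Rx 1).
L-8 and F-18 present → C-58 forms (Rx 11).
F-18 present → P-73 forms (Rx 10).
P-73 and T-28 present → G-27 forms (Rx 7).
G-27 present → F-54 forms (Rx 9).
P-73: reached.
C-58: reached.
F-54: reached.
X-6 would need L-8 and S-17 (Rx 4), but S-17 never forms.
G-27: reached.
Reached: P-73, C-58, F-54, and G-27 — 4 of the 5.

4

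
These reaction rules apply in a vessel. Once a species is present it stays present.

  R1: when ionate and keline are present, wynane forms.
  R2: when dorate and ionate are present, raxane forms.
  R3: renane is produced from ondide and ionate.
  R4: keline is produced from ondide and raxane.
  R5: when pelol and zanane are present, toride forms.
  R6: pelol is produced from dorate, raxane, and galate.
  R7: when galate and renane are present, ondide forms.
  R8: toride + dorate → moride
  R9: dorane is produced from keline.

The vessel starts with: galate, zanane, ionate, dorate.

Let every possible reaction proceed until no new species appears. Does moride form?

dorate and ionate present → raxane forms (R2).
dorate, raxane, and galate present → pelol forms (R6).
pelol and zanane present → toride forms (R5).
toride and dorate present → moride forms (R8).

Yes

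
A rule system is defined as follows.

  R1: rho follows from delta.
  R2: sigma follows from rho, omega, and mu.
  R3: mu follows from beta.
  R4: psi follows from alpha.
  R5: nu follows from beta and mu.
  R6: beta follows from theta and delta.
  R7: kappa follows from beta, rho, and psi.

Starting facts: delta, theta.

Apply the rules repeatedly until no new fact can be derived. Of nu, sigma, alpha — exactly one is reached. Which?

theta and delta hold, so beta follows (R6).
beta holds, so mu follows (R3).
beta and mu hold, so nu follows (R5).
No rule produces alpha, and it is not given. sigma would need rho, omega, and mu (R2), but omega is never established.

nu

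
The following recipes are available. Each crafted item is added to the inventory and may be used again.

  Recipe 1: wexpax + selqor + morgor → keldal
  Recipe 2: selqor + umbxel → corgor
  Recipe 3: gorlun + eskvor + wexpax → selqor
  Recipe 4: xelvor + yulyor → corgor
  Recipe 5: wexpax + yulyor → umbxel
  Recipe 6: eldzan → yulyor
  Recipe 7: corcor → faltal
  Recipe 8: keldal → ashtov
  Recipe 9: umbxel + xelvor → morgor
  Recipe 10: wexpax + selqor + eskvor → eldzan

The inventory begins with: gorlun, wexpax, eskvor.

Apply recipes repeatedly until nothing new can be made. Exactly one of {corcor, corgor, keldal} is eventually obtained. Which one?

gorlun + eskvor + wexpax → selqor (Recipe 3).
wexpax + selqor + eskvor → eldzan (Recipe 10).
Using Recipe 6, eldzan makes yulyor.
wexpax + yulyor → umbxel (Recipe 5).
Using Recipe 2, selqor and umbxel make corgor.
keldal would need wexpax, selqor, and morgor (Recipe 1), but morgor is never obtained. No rule produces corcor, and it is not given.

corgor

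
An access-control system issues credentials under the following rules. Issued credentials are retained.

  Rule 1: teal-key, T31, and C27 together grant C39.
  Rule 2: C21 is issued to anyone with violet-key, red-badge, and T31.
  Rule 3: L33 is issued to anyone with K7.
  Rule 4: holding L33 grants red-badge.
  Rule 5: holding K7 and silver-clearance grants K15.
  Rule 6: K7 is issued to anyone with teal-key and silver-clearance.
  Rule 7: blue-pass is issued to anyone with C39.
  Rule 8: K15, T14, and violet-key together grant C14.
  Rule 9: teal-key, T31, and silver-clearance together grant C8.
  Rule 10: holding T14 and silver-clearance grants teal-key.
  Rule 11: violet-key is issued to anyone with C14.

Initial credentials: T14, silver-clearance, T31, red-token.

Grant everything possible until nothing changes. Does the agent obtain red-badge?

Yes

Holding T14 and silver-clearance grants teal-key (Rule 10).
Holding teal-key and silver-clearance grants K7 (Rule 6).
Holding K7 grants L33 (Rule 3).
Holding L33 grants red-badge (Rule 4).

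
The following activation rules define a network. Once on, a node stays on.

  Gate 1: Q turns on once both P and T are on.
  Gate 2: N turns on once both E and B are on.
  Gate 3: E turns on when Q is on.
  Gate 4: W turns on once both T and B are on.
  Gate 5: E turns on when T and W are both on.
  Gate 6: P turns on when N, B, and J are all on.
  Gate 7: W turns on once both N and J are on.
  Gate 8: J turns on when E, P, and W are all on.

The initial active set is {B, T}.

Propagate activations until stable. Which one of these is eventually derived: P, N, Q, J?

N

Gate 4: T and B on → W on.
T and W are on, so E turns on (Gate 5).
Gate 2: E and B on → N on.
J would need E, P, and W (Gate 8), but P never turns on. Q would need P and T (Gate 1), but P never turns on. P would need N, B, and J (Gate 6), but J never turns on.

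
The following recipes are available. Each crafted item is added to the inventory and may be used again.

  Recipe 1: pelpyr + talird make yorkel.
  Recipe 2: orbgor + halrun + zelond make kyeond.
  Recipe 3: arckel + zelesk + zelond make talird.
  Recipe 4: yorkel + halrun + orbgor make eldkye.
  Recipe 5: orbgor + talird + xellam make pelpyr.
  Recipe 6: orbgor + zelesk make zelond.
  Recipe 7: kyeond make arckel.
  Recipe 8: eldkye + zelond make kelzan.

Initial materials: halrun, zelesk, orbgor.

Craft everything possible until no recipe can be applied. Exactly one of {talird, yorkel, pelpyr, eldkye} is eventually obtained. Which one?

orbgor + zelesk → zelond (Recipe 6).
orbgor + halrun + zelond → kyeond (Recipe 2).
Using Recipe 7, kyeond makes arckel.
Using Recipe 3, arckel, zelesk, and zelond make talird.
pelpyr would need orbgor, talird, and xellam (Recipe 5), but xellam is never obtained. eldkye would need yorkel, halrun, and orbgor (Recipe 4), but yorkel is never obtained. yorkel would need pelpyr and talird (Recipe 1), but pelpyr is never obtained.

talird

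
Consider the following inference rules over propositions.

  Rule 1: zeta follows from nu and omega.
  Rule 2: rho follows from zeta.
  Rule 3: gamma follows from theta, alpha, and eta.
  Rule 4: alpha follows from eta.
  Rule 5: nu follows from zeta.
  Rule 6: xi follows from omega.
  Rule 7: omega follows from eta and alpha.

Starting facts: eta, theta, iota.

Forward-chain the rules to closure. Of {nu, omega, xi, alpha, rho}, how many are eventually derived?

From eta, Rule 4 gives alpha.
From eta and alpha, Rule 7 gives omega.
omega holds, so xi follows (Rule 6).
nu would need zeta (Rule 5), but zeta is never established.
omega: reached.
xi: reached.
alpha: reached.
rho would need zeta (Rule 2), but zeta is never established.
Reached: omega, xi, and alpha — 3 of the 5.

3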